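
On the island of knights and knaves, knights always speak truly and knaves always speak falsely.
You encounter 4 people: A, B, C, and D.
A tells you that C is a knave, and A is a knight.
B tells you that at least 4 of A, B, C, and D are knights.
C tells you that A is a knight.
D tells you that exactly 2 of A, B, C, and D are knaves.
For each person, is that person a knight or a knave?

A is a knave, B is a knave, C is a knave, and D is a knave.

A is a knave; "C is a knave, and A is a knight" is False, as required.
B is a knave; "at least 4 of A, B, C, and D are knights" is False, as required.
As a knave, C's statement "A is a knight" should be False; it is.
D (knave): "exactly 2 of A, B, C, and D are knaves" — False. ✓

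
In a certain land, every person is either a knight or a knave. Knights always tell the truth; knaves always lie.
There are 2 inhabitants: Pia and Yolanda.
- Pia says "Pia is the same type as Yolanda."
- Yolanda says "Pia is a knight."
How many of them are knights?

2

The unique consistent assignment is Pia=knight, Yolanda=knight.
That has 2 knights.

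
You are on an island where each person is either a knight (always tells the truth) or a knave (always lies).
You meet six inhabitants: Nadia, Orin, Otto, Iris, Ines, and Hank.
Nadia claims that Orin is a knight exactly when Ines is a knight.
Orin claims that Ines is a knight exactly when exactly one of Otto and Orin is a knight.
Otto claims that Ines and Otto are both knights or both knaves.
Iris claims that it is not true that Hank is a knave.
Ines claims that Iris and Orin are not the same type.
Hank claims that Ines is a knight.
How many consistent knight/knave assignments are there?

1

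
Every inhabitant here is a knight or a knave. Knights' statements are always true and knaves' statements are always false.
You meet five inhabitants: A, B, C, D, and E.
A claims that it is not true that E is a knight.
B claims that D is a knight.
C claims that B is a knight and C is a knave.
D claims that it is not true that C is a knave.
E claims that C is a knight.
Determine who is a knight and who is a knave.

A is a knight, B is a knave, C is a knave, D is a knave, and E is a knave.

Suppose A is a knave. Then A's statement "it is not true that E is a knight" would have to be false. Checking the 16 ways to assign the others, none is consistent with every speaker.
(For instance, with B=knave, C=knave, D=knave, E=knave, A's claim "it is not true that E is a knight" comes out true where it would need to be false.)
So A must be a knight, making "it is not true that E is a knight" true. Taking A=knight, B=knave, C=knave, D=knave, E=knave, each remaining statement checks out:
  B (knave): "D is a knight" — false. ✓
  C (knave): "B is a knight and C is a knave" — false. ✓
  D (knave): "it is not true that C is a knave" — false. ✓
  E (knave): "C is a knight" — false. ✓
This is the unique consistent assignment.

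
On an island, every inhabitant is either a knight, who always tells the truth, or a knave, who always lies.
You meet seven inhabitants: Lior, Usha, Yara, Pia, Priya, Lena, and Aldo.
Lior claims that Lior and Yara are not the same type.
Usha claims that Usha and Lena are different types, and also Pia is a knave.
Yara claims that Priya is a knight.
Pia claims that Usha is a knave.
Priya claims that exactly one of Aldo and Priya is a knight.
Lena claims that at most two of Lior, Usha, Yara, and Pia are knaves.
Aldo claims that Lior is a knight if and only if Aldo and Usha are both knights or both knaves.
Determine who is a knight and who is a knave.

Knights: Pia. Knaves: Lior, Usha, Yara, Priya, Lena, and Aldo.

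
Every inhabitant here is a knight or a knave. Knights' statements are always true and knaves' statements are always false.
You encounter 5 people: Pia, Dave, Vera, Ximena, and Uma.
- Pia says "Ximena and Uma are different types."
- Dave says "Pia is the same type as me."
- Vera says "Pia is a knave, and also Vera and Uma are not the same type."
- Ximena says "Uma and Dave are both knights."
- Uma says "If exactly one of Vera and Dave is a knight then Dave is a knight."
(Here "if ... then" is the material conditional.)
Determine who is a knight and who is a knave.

Knights: Pia and Uma. Knaves: Dave, Vera, and Ximena.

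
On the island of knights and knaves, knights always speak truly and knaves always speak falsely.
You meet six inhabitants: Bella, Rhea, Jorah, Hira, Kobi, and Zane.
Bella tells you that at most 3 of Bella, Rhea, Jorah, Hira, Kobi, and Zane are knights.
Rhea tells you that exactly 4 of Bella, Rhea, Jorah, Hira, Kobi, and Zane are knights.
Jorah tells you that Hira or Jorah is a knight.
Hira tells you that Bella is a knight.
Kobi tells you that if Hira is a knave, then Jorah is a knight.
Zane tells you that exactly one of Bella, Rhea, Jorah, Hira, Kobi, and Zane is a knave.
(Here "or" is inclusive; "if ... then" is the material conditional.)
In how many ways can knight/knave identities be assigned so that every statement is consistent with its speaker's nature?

0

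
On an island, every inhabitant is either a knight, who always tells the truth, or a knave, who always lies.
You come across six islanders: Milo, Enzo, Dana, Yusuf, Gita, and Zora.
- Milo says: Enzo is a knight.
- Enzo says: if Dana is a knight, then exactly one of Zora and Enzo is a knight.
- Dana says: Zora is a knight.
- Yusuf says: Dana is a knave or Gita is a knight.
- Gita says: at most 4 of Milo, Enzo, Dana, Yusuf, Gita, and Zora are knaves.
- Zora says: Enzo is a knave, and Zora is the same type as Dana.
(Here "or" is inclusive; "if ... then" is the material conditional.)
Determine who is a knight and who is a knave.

Knights: Milo, Enzo, Yusuf, and Gita. Knaves: Dana and Zora.

As a knight, Milo's statement "Enzo is a knight" should be true; it is.
As a knight, Enzo's statement "if Dana is a knight, then exactly one of Zora and Enzo is a knight" should be true; it is.
Dana is a knave, and the claim "Zora is a knight" is indeed False.
Yusuf is a knight, and the claim "Dana is a knave or Gita is a knight" is indeed true.
As a knight, Gita's statement "at most 4 of Milo, Enzo, Dana, Yusuf, Gita, and Zora are knaves" should be true; it is.
Zora is a knave, and the claim "Enzo is a knave, and Zora is the same type as Dana" is indeed False.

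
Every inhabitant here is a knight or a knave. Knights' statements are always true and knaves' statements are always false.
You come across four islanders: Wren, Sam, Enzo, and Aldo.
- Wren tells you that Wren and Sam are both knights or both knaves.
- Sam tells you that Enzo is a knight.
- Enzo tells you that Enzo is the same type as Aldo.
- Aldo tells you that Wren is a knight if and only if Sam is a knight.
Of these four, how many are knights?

4

The unique consistent assignment is Wren=knight, Sam=knight, Enzo=knight, Aldo=knight.
That has 4 knights.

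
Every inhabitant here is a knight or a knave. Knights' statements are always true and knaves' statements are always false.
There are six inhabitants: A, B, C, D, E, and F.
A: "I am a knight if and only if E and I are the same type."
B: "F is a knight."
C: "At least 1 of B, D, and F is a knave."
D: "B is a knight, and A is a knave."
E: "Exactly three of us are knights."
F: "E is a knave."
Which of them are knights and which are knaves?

A is a knight, B is a knave, C is a knight, D is a knave, E is a knight, and F is a knave.

A is a knight; "I am a knight if and only if E and I are the same type" is true, as required.
B (knave): "F is a knight" — false. ✓
As a knight, C's statement "at least 1 of B, D, and F is a knave" should be true; it is.
As a knave, D's statement "B is a knight, and A is a knave" should be false; it is.
E is a knight, and the claim "exactly three of us are knights" is indeed true.
F is a knave, so "E is a knave" must be false — and it is.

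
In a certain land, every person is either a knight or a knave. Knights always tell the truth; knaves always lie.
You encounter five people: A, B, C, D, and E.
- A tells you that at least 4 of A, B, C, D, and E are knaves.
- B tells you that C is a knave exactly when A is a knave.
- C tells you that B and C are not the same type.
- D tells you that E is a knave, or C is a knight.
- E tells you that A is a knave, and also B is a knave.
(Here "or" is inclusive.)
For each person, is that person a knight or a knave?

Knights: C, D, and E. Knaves: A and B.

Suppose A is a knight. Then A's statement "at least 4 of A, B, C, D, and E are knaves" would have to be true. Checking the 16 ways to assign the others, none is consistent with every speaker.
(For instance, with B=knave, C=knight, D=knight, E=knight, A's claim "at least 4 of A, B, C, D, and E are knaves" comes out false where it would need to be true.)
So A must be a knave, making "at least 4 of A, B, C, D, and E are knaves" false. Taking A=knave, B=knave, C=knight, D=knight, E=knight, each remaining statement checks out:
  B (knave): "C is a knave exactly when A is a knave" — false. ✓
  C (knight): "B and C are not the same type" — true. ✓
  D (knight): "E is a knave, or C is a knight" — true. ✓
  E (knight): "A is a knave, and also B is a knave" — true. ✓
This is the unique consistent assignment.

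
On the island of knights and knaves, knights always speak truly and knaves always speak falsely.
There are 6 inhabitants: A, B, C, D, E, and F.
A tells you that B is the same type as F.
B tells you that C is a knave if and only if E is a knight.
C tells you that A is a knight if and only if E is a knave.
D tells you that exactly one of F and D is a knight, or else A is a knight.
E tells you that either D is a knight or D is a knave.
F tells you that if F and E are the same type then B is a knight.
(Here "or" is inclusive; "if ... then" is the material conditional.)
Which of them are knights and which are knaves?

Knights: A, B, D, E, and F. Knaves: C.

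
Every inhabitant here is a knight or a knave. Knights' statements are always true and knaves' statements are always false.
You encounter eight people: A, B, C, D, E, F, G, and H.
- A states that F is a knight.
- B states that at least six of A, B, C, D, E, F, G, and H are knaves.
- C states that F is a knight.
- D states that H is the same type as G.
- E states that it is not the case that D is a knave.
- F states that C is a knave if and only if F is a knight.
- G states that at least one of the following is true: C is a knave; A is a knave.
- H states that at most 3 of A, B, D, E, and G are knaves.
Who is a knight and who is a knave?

Knights: D, E, G, and H. Knaves: A, B, C, and F.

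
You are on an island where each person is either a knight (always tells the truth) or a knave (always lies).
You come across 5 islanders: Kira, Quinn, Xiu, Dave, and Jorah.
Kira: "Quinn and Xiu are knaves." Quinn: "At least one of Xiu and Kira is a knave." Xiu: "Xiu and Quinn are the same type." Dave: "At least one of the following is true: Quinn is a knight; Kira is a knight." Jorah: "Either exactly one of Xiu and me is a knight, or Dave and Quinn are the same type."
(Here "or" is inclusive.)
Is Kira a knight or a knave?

Kira is a knave.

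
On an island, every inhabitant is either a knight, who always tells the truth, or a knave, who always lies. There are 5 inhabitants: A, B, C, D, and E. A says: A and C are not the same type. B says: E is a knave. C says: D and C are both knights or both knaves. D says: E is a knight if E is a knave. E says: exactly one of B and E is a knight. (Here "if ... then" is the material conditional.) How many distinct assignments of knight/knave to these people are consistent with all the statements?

2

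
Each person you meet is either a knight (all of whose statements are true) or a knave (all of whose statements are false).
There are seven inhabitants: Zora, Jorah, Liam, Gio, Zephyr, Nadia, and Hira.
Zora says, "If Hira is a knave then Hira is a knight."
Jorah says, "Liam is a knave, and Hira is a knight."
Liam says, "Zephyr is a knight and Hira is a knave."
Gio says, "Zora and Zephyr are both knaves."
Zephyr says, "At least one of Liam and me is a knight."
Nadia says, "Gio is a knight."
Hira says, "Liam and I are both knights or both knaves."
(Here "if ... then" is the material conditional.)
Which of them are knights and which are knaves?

Knights: Liam and Zephyr. Knaves: Zora, Jorah, Gio, Nadia, and Hira.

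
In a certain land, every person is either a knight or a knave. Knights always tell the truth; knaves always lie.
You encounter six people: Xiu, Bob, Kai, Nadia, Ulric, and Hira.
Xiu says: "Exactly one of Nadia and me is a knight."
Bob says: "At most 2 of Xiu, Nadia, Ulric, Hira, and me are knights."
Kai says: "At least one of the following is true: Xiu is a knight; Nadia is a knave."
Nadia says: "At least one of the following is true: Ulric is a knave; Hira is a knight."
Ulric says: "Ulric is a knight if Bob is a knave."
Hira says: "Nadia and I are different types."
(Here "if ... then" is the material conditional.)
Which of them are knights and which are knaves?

Xiu is a knave, so "exactly one of Nadia and me is a knight" must be false — and it is.
Since Bob is a knight, "at most 2 of Xiu, Nadia, Ulric, Hira, and me are knights" needs to be True, which holds.
Kai is a knight; "at least one of the following is true: Xiu is a knight; Nadia is a knave" is True, as required.
Nadia (knave): "at least one of the following is true: Ulric is a knave; Hira is a knight" — false. ✓
Ulric is a knight, so "Ulric is a knight if Bob is a knave" must be True — and it is.
Hira (knave): "Nadia and I are different types" — false. ✓

Knights: Bob, Kai, and Ulric. Knaves: Xiu, Nadia, and Hira.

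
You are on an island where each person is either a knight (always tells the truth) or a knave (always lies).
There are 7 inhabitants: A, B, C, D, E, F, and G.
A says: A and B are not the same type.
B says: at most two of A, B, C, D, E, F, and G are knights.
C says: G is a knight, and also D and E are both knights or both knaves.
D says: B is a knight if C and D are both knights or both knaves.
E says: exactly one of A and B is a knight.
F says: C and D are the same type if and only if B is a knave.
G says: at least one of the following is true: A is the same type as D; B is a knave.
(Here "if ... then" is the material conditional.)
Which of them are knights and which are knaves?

A is a knight, B is a knave, C is a knave, D is a knave, E is a knight, F is a knight, and G is a knight.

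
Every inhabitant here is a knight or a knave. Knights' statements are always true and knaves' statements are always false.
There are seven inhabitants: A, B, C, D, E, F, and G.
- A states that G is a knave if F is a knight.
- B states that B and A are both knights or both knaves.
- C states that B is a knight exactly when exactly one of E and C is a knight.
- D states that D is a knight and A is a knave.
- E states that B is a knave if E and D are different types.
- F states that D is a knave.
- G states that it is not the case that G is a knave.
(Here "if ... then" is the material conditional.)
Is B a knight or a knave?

B is a knave.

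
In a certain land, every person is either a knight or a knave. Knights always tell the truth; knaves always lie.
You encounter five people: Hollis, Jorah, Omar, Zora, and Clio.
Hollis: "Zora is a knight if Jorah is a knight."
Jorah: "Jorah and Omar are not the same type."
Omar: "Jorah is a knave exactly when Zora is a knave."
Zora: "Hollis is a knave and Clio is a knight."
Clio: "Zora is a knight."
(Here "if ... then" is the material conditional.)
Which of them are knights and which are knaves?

Hollis is a knave, Jorah is a knight, Omar is a knave, Zora is a knave, and Clio is a knave.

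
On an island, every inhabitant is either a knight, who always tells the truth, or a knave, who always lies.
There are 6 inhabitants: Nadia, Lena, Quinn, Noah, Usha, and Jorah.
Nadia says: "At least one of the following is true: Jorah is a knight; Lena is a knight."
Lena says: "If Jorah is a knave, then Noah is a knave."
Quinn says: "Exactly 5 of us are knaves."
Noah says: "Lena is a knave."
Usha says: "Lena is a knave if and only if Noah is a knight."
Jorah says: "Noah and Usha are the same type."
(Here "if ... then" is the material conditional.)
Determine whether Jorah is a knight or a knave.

Consistent assignments: {Nadia=knight, Lena=knight, Quinn=knave, Noah=knave, Usha=knight, Jorah=knave}
In every consistent assignment, Jorah is a knave.

Jorah is a knave.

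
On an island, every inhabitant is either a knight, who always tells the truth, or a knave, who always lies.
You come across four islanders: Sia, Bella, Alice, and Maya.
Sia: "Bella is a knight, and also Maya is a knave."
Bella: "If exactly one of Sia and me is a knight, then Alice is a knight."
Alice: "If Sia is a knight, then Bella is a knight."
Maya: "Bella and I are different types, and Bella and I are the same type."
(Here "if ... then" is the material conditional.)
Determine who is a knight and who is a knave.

Sia is a knight, Bella is a knight, Alice is a knight, and Maya is a knave.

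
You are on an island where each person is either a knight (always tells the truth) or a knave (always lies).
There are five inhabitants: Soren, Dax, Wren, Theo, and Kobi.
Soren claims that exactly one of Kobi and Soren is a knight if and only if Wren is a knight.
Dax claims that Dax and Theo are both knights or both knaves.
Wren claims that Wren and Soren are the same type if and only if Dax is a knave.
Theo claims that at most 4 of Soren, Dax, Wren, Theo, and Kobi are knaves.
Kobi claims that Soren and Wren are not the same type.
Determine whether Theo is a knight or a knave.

Theo is a knight.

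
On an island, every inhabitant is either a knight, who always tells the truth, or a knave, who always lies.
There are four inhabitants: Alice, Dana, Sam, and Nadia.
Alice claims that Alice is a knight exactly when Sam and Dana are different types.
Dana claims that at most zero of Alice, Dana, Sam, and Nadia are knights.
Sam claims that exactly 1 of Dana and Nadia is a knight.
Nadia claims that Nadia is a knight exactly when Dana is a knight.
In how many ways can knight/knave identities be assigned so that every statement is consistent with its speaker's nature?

0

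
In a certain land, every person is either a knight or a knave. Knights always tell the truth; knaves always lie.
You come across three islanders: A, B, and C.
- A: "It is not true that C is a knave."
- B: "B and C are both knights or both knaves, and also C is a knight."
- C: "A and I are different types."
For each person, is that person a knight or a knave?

A is a knave, B is a knave, and C is a knave.

Suppose A is a knight. Then A's statement "it is not true that C is a knave" would have to be true. Checking the 4 ways to assign the others, none is consistent with every speaker.
(For instance, with B=knave, C=knave, A's claim "it is not true that C is a knave" comes out false where it would need to be true.)
So A must be a knave, making "it is not true that C is a knave" false. Taking A=knave, B=knave, C=knave, each remaining statement checks out:
  B (knave): "B and C are both knights or both knaves, and also C is a knight" — false. ✓
  C (knave): "A and I are different types" — false. ✓
This is the unique consistent assignment.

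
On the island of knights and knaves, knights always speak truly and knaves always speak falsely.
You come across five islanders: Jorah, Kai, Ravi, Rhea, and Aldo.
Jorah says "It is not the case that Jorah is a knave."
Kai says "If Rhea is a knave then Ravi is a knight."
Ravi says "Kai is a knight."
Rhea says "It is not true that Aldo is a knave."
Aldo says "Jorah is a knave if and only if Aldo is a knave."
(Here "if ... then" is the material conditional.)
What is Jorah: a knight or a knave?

Jorah is a knight.

Consistent assignments: {Jorah=knight, Kai=knight, Ravi=knight, Rhea=knight, Aldo=knight}; {Jorah=knight, Kai=knight, Ravi=knight, Rhea=knave, Aldo=knave}; {Jorah=knight, Kai=knave, Ravi=knave, Rhea=knave, Aldo=knave}
In every consistent assignment, Jorah is a knight.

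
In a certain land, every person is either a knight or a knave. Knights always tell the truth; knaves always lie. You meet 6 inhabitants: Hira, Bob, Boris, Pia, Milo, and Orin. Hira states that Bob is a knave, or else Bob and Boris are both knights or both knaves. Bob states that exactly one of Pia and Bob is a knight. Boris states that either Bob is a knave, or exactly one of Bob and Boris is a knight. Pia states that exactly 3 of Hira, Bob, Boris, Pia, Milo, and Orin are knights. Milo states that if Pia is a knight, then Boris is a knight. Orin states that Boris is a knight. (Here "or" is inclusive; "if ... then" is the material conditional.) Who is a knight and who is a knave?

Hira is a knight, Bob is a knave, Boris is a knight, Pia is a knave, Milo is a knight, and Orin is a knight.

Since Hira is a knight, "Bob is a knave, or else Bob and Boris are both knights or both knaves" needs to be true, which holds.
Bob is a knave, so "exactly one of Pia and Bob is a knight" must be False — and it is.
As a knight, Boris's statement "either Bob is a knave, or exactly one of Bob and Boris is a knight" should be true; it is.
Pia is a knave, so "exactly 3 of Hira, Bob, Boris, Pia, Milo, and Orin are knights" must be False — and it is.
As a knight, Milo's statement "if Pia is a knight, then Boris is a knight" should be true; it is.
Orin is a knight; "Boris is a knight" is true, as required.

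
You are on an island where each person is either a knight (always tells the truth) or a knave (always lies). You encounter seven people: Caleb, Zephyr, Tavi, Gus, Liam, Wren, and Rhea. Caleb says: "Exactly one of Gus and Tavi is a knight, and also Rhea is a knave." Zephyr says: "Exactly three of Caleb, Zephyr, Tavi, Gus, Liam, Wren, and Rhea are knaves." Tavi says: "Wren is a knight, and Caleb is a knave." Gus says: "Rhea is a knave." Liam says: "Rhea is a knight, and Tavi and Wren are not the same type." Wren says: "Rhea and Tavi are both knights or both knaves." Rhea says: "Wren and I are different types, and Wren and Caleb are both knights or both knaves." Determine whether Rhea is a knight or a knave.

Consistent assignments: {Caleb=knave, Zephyr=knave, Tavi=knave, Gus=knave, Liam=knave, Wren=knave, Rhea=knight}
In every consistent assignment, Rhea is a knight.

Rhea is a knight.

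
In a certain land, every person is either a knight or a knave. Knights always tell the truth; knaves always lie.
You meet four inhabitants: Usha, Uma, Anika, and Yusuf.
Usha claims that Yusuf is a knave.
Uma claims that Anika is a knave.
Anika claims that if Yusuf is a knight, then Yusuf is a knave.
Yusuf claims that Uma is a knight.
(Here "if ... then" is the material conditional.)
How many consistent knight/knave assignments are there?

2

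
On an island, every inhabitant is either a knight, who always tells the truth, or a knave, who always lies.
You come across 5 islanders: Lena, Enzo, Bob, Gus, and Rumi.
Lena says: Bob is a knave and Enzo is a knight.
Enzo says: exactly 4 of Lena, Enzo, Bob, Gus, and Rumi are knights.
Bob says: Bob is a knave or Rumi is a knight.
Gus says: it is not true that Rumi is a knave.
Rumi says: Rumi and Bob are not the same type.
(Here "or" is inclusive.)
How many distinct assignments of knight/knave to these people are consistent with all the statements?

0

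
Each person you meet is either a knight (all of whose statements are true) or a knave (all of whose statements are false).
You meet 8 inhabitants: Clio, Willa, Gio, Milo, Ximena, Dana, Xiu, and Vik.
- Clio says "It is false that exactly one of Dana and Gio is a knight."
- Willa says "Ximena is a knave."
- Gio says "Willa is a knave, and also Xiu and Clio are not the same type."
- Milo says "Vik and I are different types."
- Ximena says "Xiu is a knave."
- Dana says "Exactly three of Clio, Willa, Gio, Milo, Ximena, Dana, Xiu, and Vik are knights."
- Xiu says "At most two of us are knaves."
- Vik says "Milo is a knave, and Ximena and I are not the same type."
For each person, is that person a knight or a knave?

Clio is a knave, Willa is a knave, Gio is a knave, Milo is a knight, Ximena is a knight, Dana is a knight, Xiu is a knave, and Vik is a knave.

Clio is a knave; "it is false that exactly one of Dana and Gio is a knight" is false, as required.
Willa is a knave, and the claim "Ximena is a knave" is indeed false.
As a knave, Gio's statement "Willa is a knave, and also Xiu and Clio are not the same type" should be false; it is.
As a knight, Milo's statement "Vik and I are different types" should be true; it is.
Since Ximena is a knight, "Xiu is a knave" needs to be true, which holds.
Dana (knight): "exactly three of Clio, Willa, Gio, Milo, Ximena, Dana, Xiu, and Vik are knights" — true. ✓
Xiu (knave): "at most two of us are knaves" — false. ✓
Vik is a knave, so "Milo is a knave, and Ximena and I are not the same type" must be false — and it is.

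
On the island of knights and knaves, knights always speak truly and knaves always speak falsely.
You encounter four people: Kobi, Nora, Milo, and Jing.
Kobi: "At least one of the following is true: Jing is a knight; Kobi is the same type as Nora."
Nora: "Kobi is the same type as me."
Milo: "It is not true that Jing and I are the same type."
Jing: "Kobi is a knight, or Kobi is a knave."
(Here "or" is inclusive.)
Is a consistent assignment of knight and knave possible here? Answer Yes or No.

No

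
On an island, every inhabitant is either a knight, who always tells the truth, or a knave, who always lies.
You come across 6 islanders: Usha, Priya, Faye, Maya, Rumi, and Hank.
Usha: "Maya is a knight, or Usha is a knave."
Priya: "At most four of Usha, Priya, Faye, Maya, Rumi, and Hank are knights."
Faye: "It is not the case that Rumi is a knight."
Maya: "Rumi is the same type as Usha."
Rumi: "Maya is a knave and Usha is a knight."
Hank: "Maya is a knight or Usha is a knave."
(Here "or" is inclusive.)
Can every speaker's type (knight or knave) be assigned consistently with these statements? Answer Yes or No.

No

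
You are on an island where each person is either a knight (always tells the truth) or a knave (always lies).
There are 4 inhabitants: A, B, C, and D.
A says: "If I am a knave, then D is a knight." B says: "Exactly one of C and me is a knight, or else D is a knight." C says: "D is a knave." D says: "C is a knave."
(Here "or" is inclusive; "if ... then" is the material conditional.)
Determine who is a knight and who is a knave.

Suppose A is a knave. Then A's statement "if I am a knave, then D is a knight" would have to be false. Checking the 8 ways to assign the others, none is consistent with every speaker.
(For instance, with B=knight, C=knave, D=knight, A's claim "if I am a knave, then D is a knight" comes out true where it would need to be false.)
So A must be a knight, making "if I am a knave, then D is a knight" true. Taking A=knight, B=knight, C=knave, D=knight, each remaining statement checks out:
  B (knight): "exactly one of C and me is a knight, or else D is a knight" — true. ✓
  C (knave): "D is a knave" — false. ✓
  D (knight): "C is a knave" — true. ✓
This is the unique consistent assignment.

Knights: A, B, and D. Knaves: C.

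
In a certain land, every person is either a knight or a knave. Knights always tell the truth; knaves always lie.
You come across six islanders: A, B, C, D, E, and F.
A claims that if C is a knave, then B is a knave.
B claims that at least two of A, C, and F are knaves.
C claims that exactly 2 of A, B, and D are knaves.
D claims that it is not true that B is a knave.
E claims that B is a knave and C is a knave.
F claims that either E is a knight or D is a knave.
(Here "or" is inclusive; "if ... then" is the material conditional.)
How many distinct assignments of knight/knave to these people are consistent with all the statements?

2

Consistent assignments:
  A=knight, B=knave, C=knight, D=knave, E=knave, F=knight
  A=knave, B=knight, C=knave, D=knight, E=knave, F=knave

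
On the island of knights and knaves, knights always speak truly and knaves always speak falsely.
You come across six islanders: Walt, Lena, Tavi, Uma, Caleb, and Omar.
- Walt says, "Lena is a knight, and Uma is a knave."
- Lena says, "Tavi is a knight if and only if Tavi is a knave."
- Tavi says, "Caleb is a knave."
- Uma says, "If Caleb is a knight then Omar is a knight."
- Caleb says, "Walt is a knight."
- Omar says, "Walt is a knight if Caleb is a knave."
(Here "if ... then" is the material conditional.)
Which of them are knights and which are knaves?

Knights: Tavi and Uma. Knaves: Walt, Lena, Caleb, and Omar.

As a knave, Walt's statement "Lena is a knight, and Uma is a knave" should be false; it is.
Lena is a knave, and the claim "Tavi is a knight if and only if Tavi is a knave" is indeed false.
Tavi (knight): "Caleb is a knave" — true. ✓
Uma is a knight; "if Caleb is a knight then Omar is a knight" is true, as required.
Since Caleb is a knave, "Walt is a knight" needs to be false, which holds.
Omar is a knave; "Walt is a knight if Caleb is a knave" is false, as required.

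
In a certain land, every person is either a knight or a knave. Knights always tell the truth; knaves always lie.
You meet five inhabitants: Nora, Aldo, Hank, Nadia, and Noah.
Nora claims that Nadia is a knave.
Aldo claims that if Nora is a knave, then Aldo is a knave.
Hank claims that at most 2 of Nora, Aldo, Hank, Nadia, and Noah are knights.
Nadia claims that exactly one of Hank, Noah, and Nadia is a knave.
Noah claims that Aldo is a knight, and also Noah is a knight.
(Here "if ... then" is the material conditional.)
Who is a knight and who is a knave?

Suppose Nora is a knave. Then Nora's statement "Nadia is a knave" would have to be false. Checking the 16 ways to assign the others, none is consistent with every speaker.
(For instance, with Aldo=knight, Hank=knave, Nadia=knave, Noah=knight, Nora's claim "Nadia is a knave" comes out true where it would need to be false.)
So Nora must be a knight, making "Nadia is a knave" true. Taking Nora=knight, Aldo=knight, Hank=knave, Nadia=knave, Noah=knight, each remaining statement checks out:
  Aldo (knight): "if Nora is a knave, then Aldo is a knave" — true. ✓
  Hank (knave): "at most 2 of Nora, Aldo, Hank, Nadia, and Noah are knights" — false. ✓
  Nadia (knave): "exactly one of Hank, Noah, and Nadia is a knave" — false. ✓
  Noah (knight): "Aldo is a knight, and also Noah is a knight" — true. ✓
This is the unique consistent assignment.

Nora is a knight, Aldo is a knight, Hank is a knave, Nadia is a knave, and Noah is a knight.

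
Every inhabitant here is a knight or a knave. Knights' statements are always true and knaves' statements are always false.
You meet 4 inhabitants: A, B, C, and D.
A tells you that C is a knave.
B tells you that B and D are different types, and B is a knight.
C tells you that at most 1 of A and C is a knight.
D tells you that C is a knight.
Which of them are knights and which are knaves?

A is a knave, B is a knave, C is a knight, and D is a knight.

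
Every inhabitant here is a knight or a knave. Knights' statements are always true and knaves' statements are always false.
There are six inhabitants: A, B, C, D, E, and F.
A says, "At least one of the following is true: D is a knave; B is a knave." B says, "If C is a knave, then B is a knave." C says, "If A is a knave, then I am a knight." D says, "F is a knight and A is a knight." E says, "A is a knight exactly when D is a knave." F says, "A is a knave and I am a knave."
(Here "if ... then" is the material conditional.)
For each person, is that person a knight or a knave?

A is a knight, B is a knight, C is a knight, D is a knave, E is a knight, and F is a knave.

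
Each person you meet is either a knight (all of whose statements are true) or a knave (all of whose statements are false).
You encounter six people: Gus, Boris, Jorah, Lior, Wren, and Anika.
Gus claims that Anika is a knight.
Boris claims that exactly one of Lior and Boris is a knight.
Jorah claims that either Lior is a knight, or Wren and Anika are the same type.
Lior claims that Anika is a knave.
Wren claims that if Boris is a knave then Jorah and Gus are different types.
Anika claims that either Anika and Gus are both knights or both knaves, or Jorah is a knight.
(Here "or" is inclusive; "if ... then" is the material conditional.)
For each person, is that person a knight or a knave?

Gus is a knight, Boris is a knight, Jorah is a knight, Lior is a knave, Wren is a knight, and Anika is a knight.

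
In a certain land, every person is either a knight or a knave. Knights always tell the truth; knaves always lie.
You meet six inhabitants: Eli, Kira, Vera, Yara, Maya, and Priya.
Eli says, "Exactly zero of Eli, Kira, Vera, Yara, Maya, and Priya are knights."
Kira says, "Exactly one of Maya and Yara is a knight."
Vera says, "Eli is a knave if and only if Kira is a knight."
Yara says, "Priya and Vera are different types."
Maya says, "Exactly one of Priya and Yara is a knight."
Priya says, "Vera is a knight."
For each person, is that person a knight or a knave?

Eli is a knave, Kira is a knight, Vera is a knight, Yara is a knave, Maya is a knight, and Priya is a knight.

Since Eli is a knave, "exactly zero of Eli, Kira, Vera, Yara, Maya, and Priya are knights" needs to be false, which holds.
Kira (knight): "exactly one of Maya and Yara is a knight" — true. ✓
As a knight, Vera's statement "Eli is a knave if and only if Kira is a knight" should be true; it is.
As a knave, Yara's statement "Priya and Vera are different types" should be false; it is.
Maya is a knight, and the claim "exactly one of Priya and Yara is a knight" is indeed true.
Priya is a knight; "Vera is a knight" is true, as required.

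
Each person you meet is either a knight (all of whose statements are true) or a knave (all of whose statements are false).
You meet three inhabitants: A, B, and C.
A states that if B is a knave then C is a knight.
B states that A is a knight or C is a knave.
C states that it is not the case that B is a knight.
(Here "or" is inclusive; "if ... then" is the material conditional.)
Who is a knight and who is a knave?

A is a knight, so "if B is a knave then C is a knight" must be True — and it is.
B is a knight; "A is a knight or C is a knave" is True, as required.
C is a knave, so "it is not the case that B is a knight" must be false — and it is.

A is a knight, B is a knight, and C is a knave.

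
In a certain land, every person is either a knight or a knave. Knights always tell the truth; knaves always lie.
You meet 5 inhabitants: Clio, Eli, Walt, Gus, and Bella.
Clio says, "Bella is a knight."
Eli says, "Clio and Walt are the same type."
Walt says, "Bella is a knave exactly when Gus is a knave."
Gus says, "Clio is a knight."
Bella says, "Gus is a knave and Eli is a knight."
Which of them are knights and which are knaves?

Knights: Walt. Knaves: Clio, Eli, Gus, and Bella.

As a knave, Clio's statement "Bella is a knight" should be false; it is.
Since Eli is a knave, "Clio and Walt are the same type" needs to be false, which holds.
As a knight, Walt's statement "Bella is a knave exactly when Gus is a knave" should be true; it is.
Gus is a knave, so "Clio is a knight" must be false — and it is.
As a knave, Bella's statement "Gus is a knave and Eli is a knight" should be false; it is.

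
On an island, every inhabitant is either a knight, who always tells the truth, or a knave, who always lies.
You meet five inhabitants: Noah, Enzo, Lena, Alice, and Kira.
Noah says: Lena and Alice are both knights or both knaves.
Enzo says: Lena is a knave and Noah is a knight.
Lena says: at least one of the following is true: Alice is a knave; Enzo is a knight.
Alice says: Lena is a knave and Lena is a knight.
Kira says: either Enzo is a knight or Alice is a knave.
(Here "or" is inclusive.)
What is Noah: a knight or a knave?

Consistent assignments: {Noah=knave, Enzo=knave, Lena=knight, Alice=knave, Kira=knight}
In every consistent assignment, Noah is a knave.

Noah is a knave.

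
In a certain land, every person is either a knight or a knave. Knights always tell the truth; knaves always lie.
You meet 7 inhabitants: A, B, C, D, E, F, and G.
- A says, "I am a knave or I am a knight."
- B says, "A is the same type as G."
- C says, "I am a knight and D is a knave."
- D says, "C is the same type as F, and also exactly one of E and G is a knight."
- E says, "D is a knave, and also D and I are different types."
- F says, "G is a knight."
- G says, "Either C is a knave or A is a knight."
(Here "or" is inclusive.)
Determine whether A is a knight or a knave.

A is a knight.

Consistent assignments: {A=knight, B=knight, C=knight, D=knave, E=knight, F=knight, G=knight}; {A=knight, B=knight, C=knave, D=knave, E=knight, F=knight, G=knight}; {A=knight, B=knight, C=knave, D=knave, E=knave, F=knight, G=knight}
In every consistent assignment, A is a knight.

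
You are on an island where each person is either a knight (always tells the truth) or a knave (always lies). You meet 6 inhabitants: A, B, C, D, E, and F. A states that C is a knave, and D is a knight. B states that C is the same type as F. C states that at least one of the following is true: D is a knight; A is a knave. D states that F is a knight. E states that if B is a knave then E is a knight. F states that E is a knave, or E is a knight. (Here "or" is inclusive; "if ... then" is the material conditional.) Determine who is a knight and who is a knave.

As a knave, A's statement "C is a knave, and D is a knight" should be False; it is.
B (knight): "C is the same type as F" — True. ✓
C is a knight; "at least one of the following is true: D is a knight; A is a knave" is True, as required.
As a knight, D's statement "F is a knight" should be True; it is.
As a knight, E's statement "if B is a knave then E is a knight" should be True; it is.
As a knight, F's statement "E is a knave, or E is a knight" should be True; it is.

Knights: B, C, D, E, and F. Knaves: A.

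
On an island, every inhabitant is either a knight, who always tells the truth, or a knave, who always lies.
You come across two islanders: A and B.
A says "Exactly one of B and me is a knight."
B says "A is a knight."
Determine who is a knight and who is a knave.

Knights: none. Knaves: A and B.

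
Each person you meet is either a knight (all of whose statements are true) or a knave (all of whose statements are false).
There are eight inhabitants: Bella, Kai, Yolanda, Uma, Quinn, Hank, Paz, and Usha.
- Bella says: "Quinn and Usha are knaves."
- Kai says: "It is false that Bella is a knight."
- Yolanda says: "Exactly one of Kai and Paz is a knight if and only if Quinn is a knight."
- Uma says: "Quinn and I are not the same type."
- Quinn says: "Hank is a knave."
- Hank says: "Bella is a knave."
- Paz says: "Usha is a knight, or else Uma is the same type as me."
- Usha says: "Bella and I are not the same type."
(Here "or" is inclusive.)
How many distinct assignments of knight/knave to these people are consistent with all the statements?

2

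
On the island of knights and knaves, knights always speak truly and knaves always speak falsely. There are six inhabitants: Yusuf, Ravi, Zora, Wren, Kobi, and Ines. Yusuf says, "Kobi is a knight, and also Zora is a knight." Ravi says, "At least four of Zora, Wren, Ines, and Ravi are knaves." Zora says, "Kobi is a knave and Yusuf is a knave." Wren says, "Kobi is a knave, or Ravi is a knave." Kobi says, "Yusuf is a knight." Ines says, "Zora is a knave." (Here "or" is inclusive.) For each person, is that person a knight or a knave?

Knights: Zora and Wren. Knaves: Yusuf, Ravi, Kobi, and Ines.

Since Yusuf is a knave, "Kobi is a knight, and also Zora is a knight" needs to be False, which holds.
Ravi is a knave; "at least four of Zora, Wren, Ines, and Ravi are knaves" is False, as required.
Since Zora is a knight, "Kobi is a knave and Yusuf is a knave" needs to be true, which holds.
Wren (knight): "Kobi is a knave, or Ravi is a knave" — true. ✓
As a knave, Kobi's statement "Yusuf is a knight" should be False; it is.
Since Ines is a knave, "Zora is a knave" needs to be False, which holds.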